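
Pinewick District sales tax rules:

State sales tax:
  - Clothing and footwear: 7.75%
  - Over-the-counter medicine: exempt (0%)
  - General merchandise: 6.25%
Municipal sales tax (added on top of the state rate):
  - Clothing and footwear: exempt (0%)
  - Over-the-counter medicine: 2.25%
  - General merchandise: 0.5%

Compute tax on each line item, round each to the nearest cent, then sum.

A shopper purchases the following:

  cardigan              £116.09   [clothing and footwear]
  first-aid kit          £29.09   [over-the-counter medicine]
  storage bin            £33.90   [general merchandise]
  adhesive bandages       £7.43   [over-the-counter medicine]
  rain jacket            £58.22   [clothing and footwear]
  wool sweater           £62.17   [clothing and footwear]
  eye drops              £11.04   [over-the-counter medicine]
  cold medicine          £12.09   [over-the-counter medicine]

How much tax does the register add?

£21.96

Cardigan £116.09: clothing and footwear → 7.75% + 0% municipal = 7.75% → £9.00
First-aid kit £29.09: over-the-counter medicine → 0% + 2.25% municipal = 2.25% → £0.65
Storage bin £33.90: general merchandise → 6.25% + 0.5% municipal = 6.75% → £2.29
Adhesive bandages £7.43: over-the-counter medicine → 0% + 2.25% municipal = 2.25% → £0.17
Rain jacket £58.22: clothing and footwear → 7.75% + 0% municipal = 7.75% → £4.51
Wool sweater £62.17: clothing and footwear → 7.75% + 0% municipal = 7.75% → £4.82
Eye drops £11.04: over-the-counter medicine → 0% + 2.25% municipal = 2.25% → £0.25
Cold medicine £12.09: over-the-counter medicine → 0% + 2.25% municipal = 2.25% → £0.27
Total tax = £9.00 + £0.65 + £2.29 + £0.17 + £4.51 + £4.82 + £0.25 + £0.27 = £21.96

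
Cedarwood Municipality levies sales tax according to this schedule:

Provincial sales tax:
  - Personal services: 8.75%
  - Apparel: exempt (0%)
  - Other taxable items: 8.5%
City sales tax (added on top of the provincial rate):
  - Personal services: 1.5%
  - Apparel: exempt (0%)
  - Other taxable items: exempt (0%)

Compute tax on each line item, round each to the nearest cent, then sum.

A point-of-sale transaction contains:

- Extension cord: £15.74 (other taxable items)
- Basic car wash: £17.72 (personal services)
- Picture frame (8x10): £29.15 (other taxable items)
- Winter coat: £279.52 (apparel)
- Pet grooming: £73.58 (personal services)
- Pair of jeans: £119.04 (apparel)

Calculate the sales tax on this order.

Extension cord £15.74: other taxable items → 8.5% + 0% city = 8.5% → £1.34
Basic car wash £17.72: personal services → 8.75% + 1.5% city = 10.25% → £1.82
Picture frame (8x10) £29.15: other taxable items → 8.5% + 0% city = 8.5% → £2.48
Winter coat £279.52: apparel → 0% + 0% city = 0% → £0.00
Pet grooming £73.58: personal services → 8.75% + 1.5% city = 10.25% → £7.54
Pair of jeans £119.04: apparel → 0% + 0% city = 0% → £0.00
Total tax = £1.34 + £1.82 + £2.48 + £7.54 = £13.18

£13.18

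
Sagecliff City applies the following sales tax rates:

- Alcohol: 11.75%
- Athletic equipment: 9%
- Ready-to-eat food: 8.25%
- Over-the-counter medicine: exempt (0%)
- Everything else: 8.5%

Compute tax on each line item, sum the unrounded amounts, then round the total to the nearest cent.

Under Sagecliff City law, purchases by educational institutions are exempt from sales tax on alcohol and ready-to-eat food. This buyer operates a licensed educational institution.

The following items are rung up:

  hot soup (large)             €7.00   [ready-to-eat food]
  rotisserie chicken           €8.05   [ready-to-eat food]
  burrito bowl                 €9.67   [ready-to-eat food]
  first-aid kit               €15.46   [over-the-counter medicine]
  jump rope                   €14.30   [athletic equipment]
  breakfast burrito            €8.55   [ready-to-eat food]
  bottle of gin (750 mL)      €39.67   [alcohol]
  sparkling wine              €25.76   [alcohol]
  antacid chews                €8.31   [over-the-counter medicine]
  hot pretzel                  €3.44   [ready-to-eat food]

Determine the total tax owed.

€1.29

Hot soup (large) €7.00: ready-to-eat food, buyer-exempt → 0% → €0.00
Rotisserie chicken €8.05: ready-to-eat food, buyer-exempt → 0% → €0.00
Burrito bowl €9.67: ready-to-eat food, buyer-exempt → 0% → €0.00
First-aid kit €15.46: over-the-counter medicine → 0% → €0.00
Jump rope €14.30: athletic equipment → 9% → €1.287
Breakfast burrito €8.55: ready-to-eat food, buyer-exempt → 0% → €0.00
Bottle of gin (750 mL) €39.67: alcohol, buyer-exempt → 0% → €0.00
Sparkling wine €25.76: alcohol, buyer-exempt → 0% → €0.00
Antacid chews €8.31: over-the-counter medicine → 0% → €0.00
Hot pretzel €3.44: ready-to-eat food, buyer-exempt → 0% → €0.00
Unrounded tax sum = €1.287 → €1.29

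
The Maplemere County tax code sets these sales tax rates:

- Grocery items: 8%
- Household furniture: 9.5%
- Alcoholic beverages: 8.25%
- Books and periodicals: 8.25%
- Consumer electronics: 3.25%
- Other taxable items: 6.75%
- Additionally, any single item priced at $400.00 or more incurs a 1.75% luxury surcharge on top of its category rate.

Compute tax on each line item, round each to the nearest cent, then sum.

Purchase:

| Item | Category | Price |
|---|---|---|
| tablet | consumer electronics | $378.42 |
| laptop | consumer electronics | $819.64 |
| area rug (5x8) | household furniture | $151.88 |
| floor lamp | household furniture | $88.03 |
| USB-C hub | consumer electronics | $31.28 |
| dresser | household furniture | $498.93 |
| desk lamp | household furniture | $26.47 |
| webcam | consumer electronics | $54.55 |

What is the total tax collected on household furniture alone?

$81.43

Area rug (5x8) $151.88: household furniture → 9.5% → $14.43
Floor lamp $88.03: household furniture → 9.5% → $8.36
Dresser $498.93: household furniture → 9.5% + 1.75% surcharge = 11.25% → $56.13
Desk lamp $26.47: household furniture → 9.5% → $2.51
Tax on household furniture = $14.43 + $8.36 + $56.13 + $2.51 = $81.43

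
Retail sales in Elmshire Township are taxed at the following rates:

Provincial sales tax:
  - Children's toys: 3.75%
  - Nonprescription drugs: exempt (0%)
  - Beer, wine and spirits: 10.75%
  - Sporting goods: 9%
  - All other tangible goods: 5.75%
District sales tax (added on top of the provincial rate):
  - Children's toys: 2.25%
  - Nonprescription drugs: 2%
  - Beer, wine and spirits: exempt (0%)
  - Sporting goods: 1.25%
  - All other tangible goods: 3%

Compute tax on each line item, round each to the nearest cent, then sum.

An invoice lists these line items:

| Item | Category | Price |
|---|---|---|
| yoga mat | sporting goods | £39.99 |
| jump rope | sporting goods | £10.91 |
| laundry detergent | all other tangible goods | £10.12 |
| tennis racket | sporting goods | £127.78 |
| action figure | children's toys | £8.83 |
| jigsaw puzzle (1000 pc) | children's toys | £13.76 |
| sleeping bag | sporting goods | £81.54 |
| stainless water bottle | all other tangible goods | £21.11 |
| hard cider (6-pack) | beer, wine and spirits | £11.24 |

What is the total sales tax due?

£31.99

Yoga mat £39.99: sporting goods → 9% + 1.25% district = 10.25% → £4.10
Jump rope £10.91: sporting goods → 9% + 1.25% district = 10.25% → £1.12
Laundry detergent £10.12: all other tangible goods → 5.75% + 3% district = 8.75% → £0.89
Tennis racket £127.78: sporting goods → 9% + 1.25% district = 10.25% → £13.10
Action figure £8.83: children's toys → 3.75% + 2.25% district = 6% → £0.53
Jigsaw puzzle (1000 pc) £13.76: children's toys → 3.75% + 2.25% district = 6% → £0.83
Sleeping bag £81.54: sporting goods → 9% + 1.25% district = 10.25% → £8.36
Stainless water bottle £21.11: all other tangible goods → 5.75% + 3% district = 8.75% → £1.85
Hard cider (6-pack) £11.24: beer, wine and spirits → 10.75% + 0% district = 10.75% → £1.21
Total tax = £4.10 + £1.12 + £0.89 + £13.10 + £0.53 + £0.83 + £8.36 + £1.85 + £1.21 = £31.99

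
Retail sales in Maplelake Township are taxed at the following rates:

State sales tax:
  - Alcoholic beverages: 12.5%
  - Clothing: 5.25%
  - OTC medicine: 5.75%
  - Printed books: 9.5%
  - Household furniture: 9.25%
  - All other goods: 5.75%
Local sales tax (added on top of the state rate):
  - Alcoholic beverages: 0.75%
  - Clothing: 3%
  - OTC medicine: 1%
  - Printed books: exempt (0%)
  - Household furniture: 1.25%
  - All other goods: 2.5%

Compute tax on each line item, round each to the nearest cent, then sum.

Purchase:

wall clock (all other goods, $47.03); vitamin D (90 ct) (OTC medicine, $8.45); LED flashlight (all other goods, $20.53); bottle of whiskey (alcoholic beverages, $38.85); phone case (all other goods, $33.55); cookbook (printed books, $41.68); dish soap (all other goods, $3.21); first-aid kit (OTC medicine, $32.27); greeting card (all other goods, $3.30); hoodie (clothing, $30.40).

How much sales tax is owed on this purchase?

Wall clock $47.03: all other goods → 5.75% + 2.5% local = 8.25% → $3.88
Vitamin D (90 ct) $8.45: OTC medicine → 5.75% + 1% local = 6.75% → $0.57
LED flashlight $20.53: all other goods → 5.75% + 2.5% local = 8.25% → $1.69
Bottle of whiskey $38.85: alcoholic beverages → 12.5% + 0.75% local = 13.25% → $5.15
Phone case $33.55: all other goods → 5.75% + 2.5% local = 8.25% → $2.77
Cookbook $41.68: printed books → 9.5% + 0% local = 9.5% → $3.96
Dish soap $3.21: all other goods → 5.75% + 2.5% local = 8.25% → $0.26
First-aid kit $32.27: OTC medicine → 5.75% + 1% local = 6.75% → $2.18
Greeting card $3.30: all other goods → 5.75% + 2.5% local = 8.25% → $0.27
Hoodie $30.40: clothing → 5.25% + 3% local = 8.25% → $2.51
Total tax = $3.88 + $0.57 + $1.69 + $5.15 + $2.77 + $3.96 + $0.26 + $2.18 + $0.27 + $2.51 = $23.24

$23.24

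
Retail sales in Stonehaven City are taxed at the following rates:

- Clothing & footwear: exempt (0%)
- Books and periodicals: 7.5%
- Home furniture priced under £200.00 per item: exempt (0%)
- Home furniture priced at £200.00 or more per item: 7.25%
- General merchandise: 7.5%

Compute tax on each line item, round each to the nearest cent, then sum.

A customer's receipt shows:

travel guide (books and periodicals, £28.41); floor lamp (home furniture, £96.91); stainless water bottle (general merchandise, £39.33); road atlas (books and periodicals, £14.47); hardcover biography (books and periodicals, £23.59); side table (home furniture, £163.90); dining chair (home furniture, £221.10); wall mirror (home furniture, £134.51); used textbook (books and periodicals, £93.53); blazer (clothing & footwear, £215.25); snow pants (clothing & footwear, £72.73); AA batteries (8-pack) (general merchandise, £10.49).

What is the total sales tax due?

Travel guide £28.41: books and periodicals → 7.5% → £2.13
Floor lamp £96.91: home furniture, under £200.00 → 0% → £0.00
Stainless water bottle £39.33: general merchandise → 7.5% → £2.95
Road atlas £14.47: books and periodicals → 7.5% → £1.09
Hardcover biography £23.59: books and periodicals → 7.5% → £1.77
Side table £163.90: home furniture, under £200.00 → 0% → £0.00
Dining chair £221.10: home furniture, £200.00 or more → 7.25% → £16.03
Wall mirror £134.51: home furniture, under £200.00 → 0% → £0.00
Used textbook £93.53: books and periodicals → 7.5% → £7.01
Blazer £215.25: clothing & footwear → 0% → £0.00
Snow pants £72.73: clothing & footwear → 0% → £0.00
AA batteries (8-pack) £10.49: general merchandise → 7.5% → £0.79
Total tax = £2.13 + £2.95 + £1.09 + £1.77 + £16.03 + £7.01 + £0.79 = £31.77

£31.77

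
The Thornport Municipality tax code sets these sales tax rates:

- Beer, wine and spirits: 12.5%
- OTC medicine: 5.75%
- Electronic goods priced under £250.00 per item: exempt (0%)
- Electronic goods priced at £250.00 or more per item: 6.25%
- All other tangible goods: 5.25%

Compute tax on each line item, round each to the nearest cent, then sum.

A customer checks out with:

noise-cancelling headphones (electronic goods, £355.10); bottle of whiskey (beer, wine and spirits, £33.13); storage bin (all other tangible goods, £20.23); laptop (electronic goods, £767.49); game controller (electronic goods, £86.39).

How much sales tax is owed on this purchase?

Noise-cancelling headphones £355.10: electronic goods, £250.00 or more → 6.25% → £22.19
Bottle of whiskey £33.13: beer, wine and spirits → 12.5% → £4.14
Storage bin £20.23: all other tangible goods → 5.25% → £1.06
Laptop £767.49: electronic goods, £250.00 or more → 6.25% → £47.97
Game controller £86.39: electronic goods, under £250.00 → 0% → £0.00
Total tax = £22.19 + £4.14 + £1.06 + £47.97 = £75.36

£75.36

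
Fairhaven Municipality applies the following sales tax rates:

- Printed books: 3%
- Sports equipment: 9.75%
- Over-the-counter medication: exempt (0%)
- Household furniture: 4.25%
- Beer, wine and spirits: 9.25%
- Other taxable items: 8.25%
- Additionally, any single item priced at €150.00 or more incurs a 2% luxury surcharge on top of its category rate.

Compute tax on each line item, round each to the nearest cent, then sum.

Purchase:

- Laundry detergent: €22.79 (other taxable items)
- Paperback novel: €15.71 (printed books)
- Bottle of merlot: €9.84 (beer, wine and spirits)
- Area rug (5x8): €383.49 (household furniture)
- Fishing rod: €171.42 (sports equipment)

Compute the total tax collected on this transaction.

€47.37

Laundry detergent €22.79: other taxable items → 8.25% → €1.88
Paperback novel €15.71: printed books → 3% → €0.47
Bottle of merlot €9.84: beer, wine and spirits → 9.25% → €0.91
Area rug (5x8) €383.49: household furniture → 4.25% + 2% surcharge = 6.25% → €23.97
Fishing rod €171.42: sports equipment → 9.75% + 2% surcharge = 11.75% → €20.14
Total tax = €1.88 + €0.47 + €0.91 + €23.97 + €20.14 = €47.37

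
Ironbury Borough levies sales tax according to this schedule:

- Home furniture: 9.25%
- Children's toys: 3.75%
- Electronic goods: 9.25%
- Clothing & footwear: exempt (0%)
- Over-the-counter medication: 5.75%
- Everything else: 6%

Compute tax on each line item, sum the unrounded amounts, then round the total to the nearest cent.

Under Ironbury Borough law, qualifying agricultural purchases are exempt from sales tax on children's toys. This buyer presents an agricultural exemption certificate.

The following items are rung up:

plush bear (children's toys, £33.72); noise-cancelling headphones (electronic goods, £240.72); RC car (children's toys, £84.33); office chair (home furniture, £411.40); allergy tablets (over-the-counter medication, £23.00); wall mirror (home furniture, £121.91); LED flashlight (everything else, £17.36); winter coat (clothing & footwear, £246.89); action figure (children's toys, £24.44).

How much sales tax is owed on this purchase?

Plush bear £33.72: children's toys, buyer-exempt → 0% → £0.00
Noise-cancelling headphones £240.72: electronic goods → 9.25% → £22.2666
RC car £84.33: children's toys, buyer-exempt → 0% → £0.00
Office chair £411.40: home furniture → 9.25% → £38.0545
Allergy tablets £23.00: over-the-counter medication → 5.75% → £1.3225
Wall mirror £121.91: home furniture → 9.25% → £11.276675
LED flashlight £17.36: everything else → 6% → £1.0416
Winter coat £246.89: clothing & footwear → 0% → £0.00
Action figure £24.44: children's toys, buyer-exempt → 0% → £0.00
Unrounded tax sum = £73.961875 → £73.96

£73.96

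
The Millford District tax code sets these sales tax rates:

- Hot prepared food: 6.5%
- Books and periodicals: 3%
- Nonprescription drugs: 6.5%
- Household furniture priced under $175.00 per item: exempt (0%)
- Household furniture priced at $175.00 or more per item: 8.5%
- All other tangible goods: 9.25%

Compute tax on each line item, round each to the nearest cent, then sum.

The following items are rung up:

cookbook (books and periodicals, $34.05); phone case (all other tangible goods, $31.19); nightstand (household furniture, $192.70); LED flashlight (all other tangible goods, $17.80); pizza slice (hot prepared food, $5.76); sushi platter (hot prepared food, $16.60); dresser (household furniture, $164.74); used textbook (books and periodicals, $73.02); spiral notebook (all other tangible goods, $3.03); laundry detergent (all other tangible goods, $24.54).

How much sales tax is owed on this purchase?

Cookbook $34.05: books and periodicals → 3% → $1.02
Phone case $31.19: all other tangible goods → 9.25% → $2.89
Nightstand $192.70: household furniture, $175.00 or more → 8.5% → $16.38
LED flashlight $17.80: all other tangible goods → 9.25% → $1.65
Pizza slice $5.76: hot prepared food → 6.5% → $0.37
Sushi platter $16.60: hot prepared food → 6.5% → $1.08
Dresser $164.74: household furniture, under $175.00 → 0% → $0.00
Used textbook $73.02: books and periodicals → 3% → $2.19
Spiral notebook $3.03: all other tangible goods → 9.25% → $0.28
Laundry detergent $24.54: all other tangible goods → 9.25% → $2.27
Total tax = $1.02 + $2.89 + $16.38 + $1.65 + $0.37 + $1.08 + $2.19 + $0.28 + $2.27 = $28.13

$28.13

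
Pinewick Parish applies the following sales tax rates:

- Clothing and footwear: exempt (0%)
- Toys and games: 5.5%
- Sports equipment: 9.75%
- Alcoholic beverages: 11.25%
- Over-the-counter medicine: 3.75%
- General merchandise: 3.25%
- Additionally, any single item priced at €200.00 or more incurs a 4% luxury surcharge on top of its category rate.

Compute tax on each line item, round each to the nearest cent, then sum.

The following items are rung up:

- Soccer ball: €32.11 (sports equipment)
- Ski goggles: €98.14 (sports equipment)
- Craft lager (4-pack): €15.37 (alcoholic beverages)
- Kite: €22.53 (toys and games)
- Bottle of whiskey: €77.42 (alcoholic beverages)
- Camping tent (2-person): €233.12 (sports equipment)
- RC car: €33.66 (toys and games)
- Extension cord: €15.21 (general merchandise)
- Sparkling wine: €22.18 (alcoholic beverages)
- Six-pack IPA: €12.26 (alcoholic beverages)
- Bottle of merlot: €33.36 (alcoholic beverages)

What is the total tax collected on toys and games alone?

Kite €22.53: toys and games → 5.5% → €1.24
RC car €33.66: toys and games → 5.5% → €1.85
Tax on toys and games = €1.24 + €1.85 = €3.09

€3.09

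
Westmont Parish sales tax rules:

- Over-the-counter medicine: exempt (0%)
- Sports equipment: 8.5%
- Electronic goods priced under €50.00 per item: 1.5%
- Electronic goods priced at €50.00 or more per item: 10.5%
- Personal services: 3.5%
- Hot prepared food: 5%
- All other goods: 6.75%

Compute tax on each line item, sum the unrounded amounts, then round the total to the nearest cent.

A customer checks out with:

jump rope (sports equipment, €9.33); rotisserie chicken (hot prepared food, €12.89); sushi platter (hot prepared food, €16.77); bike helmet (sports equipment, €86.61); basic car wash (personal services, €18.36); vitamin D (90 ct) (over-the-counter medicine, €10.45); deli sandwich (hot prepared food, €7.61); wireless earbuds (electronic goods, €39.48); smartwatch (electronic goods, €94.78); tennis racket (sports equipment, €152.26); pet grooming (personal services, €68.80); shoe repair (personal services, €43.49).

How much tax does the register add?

Jump rope €9.33: sports equipment → 8.5% → €0.79305
Rotisserie chicken €12.89: hot prepared food → 5% → €0.6445
Sushi platter €16.77: hot prepared food → 5% → €0.8385
Bike helmet €86.61: sports equipment → 8.5% → €7.36185
Basic car wash €18.36: personal services → 3.5% → €0.6426
Vitamin D (90 ct) €10.45: over-the-counter medicine → 0% → €0.00
Deli sandwich €7.61: hot prepared food → 5% → €0.3805
Wireless earbuds €39.48: electronic goods, under €50.00 → 1.5% → €0.5922
Smartwatch €94.78: electronic goods, €50.00 or more → 10.5% → €9.9519
Tennis racket €152.26: sports equipment → 8.5% → €12.9421
Pet grooming €68.80: personal services → 3.5% → €2.408
Shoe repair €43.49: personal services → 3.5% → €1.52215
Unrounded tax sum = €38.07735 → €38.08

€38.08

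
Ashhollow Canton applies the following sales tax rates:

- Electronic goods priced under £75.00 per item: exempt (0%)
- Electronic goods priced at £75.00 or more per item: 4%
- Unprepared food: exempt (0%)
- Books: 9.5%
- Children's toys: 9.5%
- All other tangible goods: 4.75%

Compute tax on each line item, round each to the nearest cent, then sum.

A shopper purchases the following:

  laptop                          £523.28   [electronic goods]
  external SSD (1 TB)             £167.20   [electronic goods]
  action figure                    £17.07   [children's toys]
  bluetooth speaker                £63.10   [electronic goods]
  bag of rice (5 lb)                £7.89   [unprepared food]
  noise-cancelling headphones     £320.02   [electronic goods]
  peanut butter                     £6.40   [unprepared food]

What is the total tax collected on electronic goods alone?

£40.42

Laptop £523.28: electronic goods, £75.00 or more → 4% → £20.93
External SSD (1 TB) £167.20: electronic goods, £75.00 or more → 4% → £6.69
Bluetooth speaker £63.10: electronic goods, under £75.00 → 0% → £0.00
Noise-cancelling headphones £320.02: electronic goods, £75.00 or more → 4% → £12.80
Tax on electronic goods = £20.93 + £6.69 + £0.00 + £12.80 = £40.42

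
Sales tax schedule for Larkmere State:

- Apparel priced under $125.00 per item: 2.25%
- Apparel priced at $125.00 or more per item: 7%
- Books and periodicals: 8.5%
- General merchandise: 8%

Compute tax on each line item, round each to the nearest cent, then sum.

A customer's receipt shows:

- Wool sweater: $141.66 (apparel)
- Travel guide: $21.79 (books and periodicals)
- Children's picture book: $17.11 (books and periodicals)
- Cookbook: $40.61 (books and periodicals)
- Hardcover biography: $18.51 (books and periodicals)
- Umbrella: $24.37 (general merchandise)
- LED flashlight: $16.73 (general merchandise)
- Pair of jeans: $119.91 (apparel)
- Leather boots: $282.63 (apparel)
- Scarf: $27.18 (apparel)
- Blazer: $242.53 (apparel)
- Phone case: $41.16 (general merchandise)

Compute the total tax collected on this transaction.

Wool sweater $141.66: apparel, $125.00 or more → 7% → $9.92
Travel guide $21.79: books and periodicals → 8.5% → $1.85
Children's picture book $17.11: books and periodicals → 8.5% → $1.45
Cookbook $40.61: books and periodicals → 8.5% → $3.45
Hardcover biography $18.51: books and periodicals → 8.5% → $1.57
Umbrella $24.37: general merchandise → 8% → $1.95
LED flashlight $16.73: general merchandise → 8% → $1.34
Pair of jeans $119.91: apparel, under $125.00 → 2.25% → $2.70
Leather boots $282.63: apparel, $125.00 or more → 7% → $19.78
Scarf $27.18: apparel, under $125.00 → 2.25% → $0.61
Blazer $242.53: apparel, $125.00 or more → 7% → $16.98
Phone case $41.16: general merchandise → 8% → $3.29
Total tax = $9.92 + $1.85 + $1.45 + $3.45 + $1.57 + $1.95 + $1.34 + $2.70 + $19.78 + $0.61 + $16.98 + $3.29 = $64.89

$64.89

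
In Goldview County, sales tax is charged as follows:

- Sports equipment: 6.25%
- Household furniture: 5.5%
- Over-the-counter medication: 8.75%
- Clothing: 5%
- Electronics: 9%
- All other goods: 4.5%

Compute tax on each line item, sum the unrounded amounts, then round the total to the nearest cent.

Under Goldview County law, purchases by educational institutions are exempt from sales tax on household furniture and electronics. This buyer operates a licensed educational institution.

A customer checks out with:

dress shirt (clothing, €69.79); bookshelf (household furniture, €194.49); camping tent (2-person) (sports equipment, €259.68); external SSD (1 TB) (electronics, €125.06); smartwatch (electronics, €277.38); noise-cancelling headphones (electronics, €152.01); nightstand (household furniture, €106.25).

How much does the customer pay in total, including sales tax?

€1204.38

Dress shirt €69.79: clothing → 5% → €3.4895
Bookshelf €194.49: household furniture, buyer-exempt → 0% → €0.00
Camping tent (2-person) €259.68: sports equipment → 6.25% → €16.23
External SSD (1 TB) €125.06: electronics, buyer-exempt → 0% → €0.00
Smartwatch €277.38: electronics, buyer-exempt → 0% → €0.00
Noise-cancelling headphones €152.01: electronics, buyer-exempt → 0% → €0.00
Nightstand €106.25: household furniture, buyer-exempt → 0% → €0.00
Subtotal = €1184.66; unrounded tax = €19.7195 → €19.72; total due = €1204.38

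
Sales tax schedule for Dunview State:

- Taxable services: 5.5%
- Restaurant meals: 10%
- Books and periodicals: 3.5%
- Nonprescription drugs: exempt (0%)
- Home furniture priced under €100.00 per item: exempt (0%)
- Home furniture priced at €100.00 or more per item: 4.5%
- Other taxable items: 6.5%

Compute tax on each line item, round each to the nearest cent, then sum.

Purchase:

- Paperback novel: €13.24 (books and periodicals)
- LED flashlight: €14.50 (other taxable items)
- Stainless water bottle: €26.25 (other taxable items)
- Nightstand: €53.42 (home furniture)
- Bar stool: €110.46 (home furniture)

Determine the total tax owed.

Paperback novel €13.24: books and periodicals → 3.5% → €0.46
LED flashlight €14.50: other taxable items → 6.5% → €0.94
Stainless water bottle €26.25: other taxable items → 6.5% → €1.71
Nightstand €53.42: home furniture, under €100.00 → 0% → €0.00
Bar stool €110.46: home furniture, €100.00 or more → 4.5% → €4.97
Total tax = €0.46 + €0.94 + €1.71 + €4.97 = €8.08

€8.08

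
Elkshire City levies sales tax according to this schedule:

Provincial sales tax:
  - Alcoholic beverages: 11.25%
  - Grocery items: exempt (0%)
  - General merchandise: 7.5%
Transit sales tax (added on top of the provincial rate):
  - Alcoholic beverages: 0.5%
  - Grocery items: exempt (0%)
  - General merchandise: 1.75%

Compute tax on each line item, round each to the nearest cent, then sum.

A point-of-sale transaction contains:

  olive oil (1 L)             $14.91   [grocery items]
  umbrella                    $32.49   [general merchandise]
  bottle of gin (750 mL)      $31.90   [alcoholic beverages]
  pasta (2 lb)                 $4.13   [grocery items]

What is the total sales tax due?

$6.76

Olive oil (1 L) $14.91: grocery items → 0% + 0% transit = 0% → $0.00
Umbrella $32.49: general merchandise → 7.5% + 1.75% transit = 9.25% → $3.01
Bottle of gin (750 mL) $31.90: alcoholic beverages → 11.25% + 0.5% transit = 11.75% → $3.75
Pasta (2 lb) $4.13: grocery items → 0% + 0% transit = 0% → $0.00
Total tax = $3.01 + $3.75 = $6.76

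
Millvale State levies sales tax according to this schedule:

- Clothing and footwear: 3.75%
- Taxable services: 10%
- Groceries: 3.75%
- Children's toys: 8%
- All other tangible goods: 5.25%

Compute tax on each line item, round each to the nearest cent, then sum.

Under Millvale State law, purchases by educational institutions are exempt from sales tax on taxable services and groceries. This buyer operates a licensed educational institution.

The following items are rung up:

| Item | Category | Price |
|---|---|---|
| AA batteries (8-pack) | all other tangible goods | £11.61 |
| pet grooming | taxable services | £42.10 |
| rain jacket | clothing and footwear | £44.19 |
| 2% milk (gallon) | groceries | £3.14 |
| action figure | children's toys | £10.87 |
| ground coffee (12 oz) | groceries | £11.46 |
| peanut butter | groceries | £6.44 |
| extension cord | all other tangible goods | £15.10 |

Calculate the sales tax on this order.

£3.93

AA batteries (8-pack) £11.61: all other tangible goods → 5.25% → £0.61
Pet grooming £42.10: taxable services, buyer-exempt → 0% → £0.00
Rain jacket £44.19: clothing and footwear → 3.75% → £1.66
2% milk (gallon) £3.14: groceries, buyer-exempt → 0% → £0.00
Action figure £10.87: children's toys → 8% → £0.87
Ground coffee (12 oz) £11.46: groceries, buyer-exempt → 0% → £0.00
Peanut butter £6.44: groceries, buyer-exempt → 0% → £0.00
Extension cord £15.10: all other tangible goods → 5.25% → £0.79
Total tax = £0.61 + £1.66 + £0.87 + £0.79 = £3.93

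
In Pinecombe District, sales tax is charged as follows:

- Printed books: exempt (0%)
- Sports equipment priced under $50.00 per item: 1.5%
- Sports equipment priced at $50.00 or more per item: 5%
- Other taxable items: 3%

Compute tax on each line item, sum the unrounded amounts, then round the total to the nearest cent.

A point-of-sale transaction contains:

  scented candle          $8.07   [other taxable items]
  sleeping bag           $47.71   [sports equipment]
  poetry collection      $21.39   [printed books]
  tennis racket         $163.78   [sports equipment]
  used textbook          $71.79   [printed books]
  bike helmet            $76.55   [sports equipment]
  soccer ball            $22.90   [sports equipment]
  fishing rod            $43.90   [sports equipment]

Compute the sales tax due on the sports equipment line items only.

$13.73

Sleeping bag $47.71: sports equipment, under $50.00 → 1.5% → $0.71565
Tennis racket $163.78: sports equipment, $50.00 or more → 5% → $8.189
Bike helmet $76.55: sports equipment, $50.00 or more → 5% → $3.8275
Soccer ball $22.90: sports equipment, under $50.00 → 1.5% → $0.3435
Fishing rod $43.90: sports equipment, under $50.00 → 1.5% → $0.6585
Tax on sports equipment: unrounded sum = $13.73415 → $13.73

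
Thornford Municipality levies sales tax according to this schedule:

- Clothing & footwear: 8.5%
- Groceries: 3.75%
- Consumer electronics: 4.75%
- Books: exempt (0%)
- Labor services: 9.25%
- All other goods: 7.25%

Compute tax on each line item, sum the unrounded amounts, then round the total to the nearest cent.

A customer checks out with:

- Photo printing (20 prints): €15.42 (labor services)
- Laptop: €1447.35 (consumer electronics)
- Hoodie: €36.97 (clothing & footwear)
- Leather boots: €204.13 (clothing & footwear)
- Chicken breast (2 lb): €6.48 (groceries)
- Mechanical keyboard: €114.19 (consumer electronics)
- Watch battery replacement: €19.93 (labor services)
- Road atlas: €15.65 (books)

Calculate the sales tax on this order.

Photo printing (20 prints) €15.42: labor services → 9.25% → €1.42635
Laptop €1447.35: consumer electronics → 4.75% → €68.749125
Hoodie €36.97: clothing & footwear → 8.5% → €3.14245
Leather boots €204.13: clothing & footwear → 8.5% → €17.35105
Chicken breast (2 lb) €6.48: groceries → 3.75% → €0.243
Mechanical keyboard €114.19: consumer electronics → 4.75% → €5.424025
Watch battery replacement €19.93: labor services → 9.25% → €1.843525
Road atlas €15.65: books → 0% → €0.00
Unrounded tax sum = €98.179525 → €98.18

€98.18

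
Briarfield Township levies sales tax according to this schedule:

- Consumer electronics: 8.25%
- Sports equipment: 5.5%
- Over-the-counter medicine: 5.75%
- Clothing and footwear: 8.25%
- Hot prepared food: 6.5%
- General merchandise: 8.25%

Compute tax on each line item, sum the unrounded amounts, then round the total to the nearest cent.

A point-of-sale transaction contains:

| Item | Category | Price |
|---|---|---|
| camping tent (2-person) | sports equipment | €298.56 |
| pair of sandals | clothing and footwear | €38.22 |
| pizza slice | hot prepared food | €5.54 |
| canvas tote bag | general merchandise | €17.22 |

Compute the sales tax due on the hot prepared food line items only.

€0.36

Pizza slice €5.54: hot prepared food → 6.5% → €0.3601
Tax on hot prepared food: unrounded sum = €0.3601 → €0.36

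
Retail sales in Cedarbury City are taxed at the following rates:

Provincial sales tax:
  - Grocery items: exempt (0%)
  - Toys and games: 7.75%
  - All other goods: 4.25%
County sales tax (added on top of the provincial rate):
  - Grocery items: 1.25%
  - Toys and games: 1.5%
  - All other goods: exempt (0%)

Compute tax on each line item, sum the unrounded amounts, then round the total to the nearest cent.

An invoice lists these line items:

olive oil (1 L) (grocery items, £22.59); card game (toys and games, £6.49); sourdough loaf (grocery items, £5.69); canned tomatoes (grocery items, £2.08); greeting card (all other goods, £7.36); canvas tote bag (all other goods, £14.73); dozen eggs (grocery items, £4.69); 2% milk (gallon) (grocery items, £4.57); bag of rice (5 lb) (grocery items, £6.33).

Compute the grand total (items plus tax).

£76.64

Olive oil (1 L) £22.59: grocery items → 0% + 1.25% county = 1.25% → £0.282375
Card game £6.49: toys and games → 7.75% + 1.5% county = 9.25% → £0.600325
Sourdough loaf £5.69: grocery items → 0% + 1.25% county = 1.25% → £0.071125
Canned tomatoes £2.08: grocery items → 0% + 1.25% county = 1.25% → £0.026
Greeting card £7.36: all other goods → 4.25% + 0% county = 4.25% → £0.3128
Canvas tote bag £14.73: all other goods → 4.25% + 0% county = 4.25% → £0.626025
Dozen eggs £4.69: grocery items → 0% + 1.25% county = 1.25% → £0.058625
2% milk (gallon) £4.57: grocery items → 0% + 1.25% county = 1.25% → £0.057125
Bag of rice (5 lb) £6.33: grocery items → 0% + 1.25% county = 1.25% → £0.079125
Subtotal = £74.53; unrounded tax = £2.113525 → £2.11; total due = £76.64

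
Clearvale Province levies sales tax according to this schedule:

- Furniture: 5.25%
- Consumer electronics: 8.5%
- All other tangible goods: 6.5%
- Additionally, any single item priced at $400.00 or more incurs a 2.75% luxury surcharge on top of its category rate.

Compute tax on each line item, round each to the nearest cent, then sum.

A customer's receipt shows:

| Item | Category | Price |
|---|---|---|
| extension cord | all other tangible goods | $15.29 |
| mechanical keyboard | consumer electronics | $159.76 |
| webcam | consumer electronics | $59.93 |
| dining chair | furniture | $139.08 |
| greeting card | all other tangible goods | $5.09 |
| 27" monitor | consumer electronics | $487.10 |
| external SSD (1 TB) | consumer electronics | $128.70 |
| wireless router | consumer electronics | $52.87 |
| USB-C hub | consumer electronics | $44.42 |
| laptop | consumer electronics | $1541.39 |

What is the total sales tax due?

Extension cord $15.29: all other tangible goods → 6.5% → $0.99
Mechanical keyboard $159.76: consumer electronics → 8.5% → $13.58
Webcam $59.93: consumer electronics → 8.5% → $5.09
Dining chair $139.08: furniture → 5.25% → $7.30
Greeting card $5.09: all other tangible goods → 6.5% → $0.33
27" monitor $487.10: consumer electronics → 8.5% + 2.75% surcharge = 11.25% → $54.80
External SSD (1 TB) $128.70: consumer electronics → 8.5% → $10.94
Wireless router $52.87: consumer electronics → 8.5% → $4.49
USB-C hub $44.42: consumer electronics → 8.5% → $3.78
Laptop $1541.39: consumer electronics → 8.5% + 2.75% surcharge = 11.25% → $173.41
Total tax = $0.99 + $13.58 + $5.09 + $7.30 + $0.33 + $54.80 + $10.94 + $4.49 + $3.78 + $173.41 = $274.71

$274.71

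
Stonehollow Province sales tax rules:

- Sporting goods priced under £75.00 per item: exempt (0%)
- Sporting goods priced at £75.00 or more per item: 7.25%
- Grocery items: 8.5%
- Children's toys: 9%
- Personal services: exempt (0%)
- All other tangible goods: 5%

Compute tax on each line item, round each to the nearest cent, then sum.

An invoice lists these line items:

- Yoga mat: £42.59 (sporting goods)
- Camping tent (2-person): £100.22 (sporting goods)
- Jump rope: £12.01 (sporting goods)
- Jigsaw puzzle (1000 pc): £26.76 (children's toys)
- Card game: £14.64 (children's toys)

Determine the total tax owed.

Yoga mat £42.59: sporting goods, under £75.00 → 0% → £0.00
Camping tent (2-person) £100.22: sporting goods, £75.00 or more → 7.25% → £7.27
Jump rope £12.01: sporting goods, under £75.00 → 0% → £0.00
Jigsaw puzzle (1000 pc) £26.76: children's toys → 9% → £2.41
Card game £14.64: children's toys → 9% → £1.32
Total tax = £7.27 + £2.41 + £1.32 = £11.00

£11.00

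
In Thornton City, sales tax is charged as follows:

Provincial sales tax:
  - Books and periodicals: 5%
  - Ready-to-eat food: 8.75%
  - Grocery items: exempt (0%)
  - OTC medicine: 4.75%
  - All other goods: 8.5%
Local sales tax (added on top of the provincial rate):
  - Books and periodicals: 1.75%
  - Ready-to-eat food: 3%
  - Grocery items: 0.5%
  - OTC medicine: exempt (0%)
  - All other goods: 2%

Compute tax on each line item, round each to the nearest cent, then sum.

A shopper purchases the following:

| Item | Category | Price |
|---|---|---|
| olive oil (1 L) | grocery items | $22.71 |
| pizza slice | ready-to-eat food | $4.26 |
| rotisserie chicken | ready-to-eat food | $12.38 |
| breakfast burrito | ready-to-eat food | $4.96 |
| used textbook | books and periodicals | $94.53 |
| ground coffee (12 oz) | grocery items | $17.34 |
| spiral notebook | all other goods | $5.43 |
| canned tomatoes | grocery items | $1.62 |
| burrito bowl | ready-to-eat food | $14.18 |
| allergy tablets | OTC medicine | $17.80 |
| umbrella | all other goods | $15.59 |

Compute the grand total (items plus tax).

$224.65

Olive oil (1 L) $22.71: grocery items → 0% + 0.5% local = 0.5% → $0.11
Pizza slice $4.26: ready-to-eat food → 8.75% + 3% local = 11.75% → $0.50
Rotisserie chicken $12.38: ready-to-eat food → 8.75% + 3% local = 11.75% → $1.45
Breakfast burrito $4.96: ready-to-eat food → 8.75% + 3% local = 11.75% → $0.58
Used textbook $94.53: books and periodicals → 5% + 1.75% local = 6.75% → $6.38
Ground coffee (12 oz) $17.34: grocery items → 0% + 0.5% local = 0.5% → $0.09
Spiral notebook $5.43: all other goods → 8.5% + 2% local = 10.5% → $0.57
Canned tomatoes $1.62: grocery items → 0% + 0.5% local = 0.5% → $0.01
Burrito bowl $14.18: ready-to-eat food → 8.75% + 3% local = 11.75% → $1.67
Allergy tablets $17.80: OTC medicine → 4.75% + 0% local = 4.75% → $0.85
Umbrella $15.59: all other goods → 8.5% + 2% local = 10.5% → $1.64
Subtotal = $210.80; tax = $13.85; total due = $224.65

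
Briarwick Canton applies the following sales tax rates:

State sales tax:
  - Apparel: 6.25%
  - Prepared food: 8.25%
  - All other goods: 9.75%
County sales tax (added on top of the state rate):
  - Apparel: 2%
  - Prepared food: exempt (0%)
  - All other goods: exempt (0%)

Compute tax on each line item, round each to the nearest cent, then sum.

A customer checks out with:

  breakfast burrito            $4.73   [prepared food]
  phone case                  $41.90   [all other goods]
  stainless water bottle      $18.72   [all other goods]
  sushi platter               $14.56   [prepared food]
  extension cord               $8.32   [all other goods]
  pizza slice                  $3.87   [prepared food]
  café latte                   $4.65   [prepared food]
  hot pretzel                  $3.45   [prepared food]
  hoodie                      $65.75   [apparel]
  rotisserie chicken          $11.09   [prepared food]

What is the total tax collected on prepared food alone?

$3.48

Breakfast burrito $4.73: prepared food → 8.25% + 0% county = 8.25% → $0.39
Sushi platter $14.56: prepared food → 8.25% + 0% county = 8.25% → $1.20
Pizza slice $3.87: prepared food → 8.25% + 0% county = 8.25% → $0.32
Café latte $4.65: prepared food → 8.25% + 0% county = 8.25% → $0.38
Hot pretzel $3.45: prepared food → 8.25% + 0% county = 8.25% → $0.28
Rotisserie chicken $11.09: prepared food → 8.25% + 0% county = 8.25% → $0.91
Tax on prepared food = $0.39 + $1.20 + $0.32 + $0.38 + $0.28 + $0.91 = $3.48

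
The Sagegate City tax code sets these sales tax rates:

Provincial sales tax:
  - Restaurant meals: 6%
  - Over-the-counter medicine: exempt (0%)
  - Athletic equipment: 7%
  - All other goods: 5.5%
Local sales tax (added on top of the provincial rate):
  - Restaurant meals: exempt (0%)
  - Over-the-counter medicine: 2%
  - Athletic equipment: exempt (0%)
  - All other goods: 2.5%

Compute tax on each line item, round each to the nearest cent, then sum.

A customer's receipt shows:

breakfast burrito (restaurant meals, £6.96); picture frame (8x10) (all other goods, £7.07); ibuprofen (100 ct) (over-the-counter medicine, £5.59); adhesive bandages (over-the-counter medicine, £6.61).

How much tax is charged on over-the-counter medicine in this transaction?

Ibuprofen (100 ct) £5.59: over-the-counter medicine → 0% + 2% local = 2% → £0.11
Adhesive bandages £6.61: over-the-counter medicine → 0% + 2% local = 2% → £0.13
Tax on over-the-counter medicine = £0.11 + £0.13 = £0.24

£0.24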